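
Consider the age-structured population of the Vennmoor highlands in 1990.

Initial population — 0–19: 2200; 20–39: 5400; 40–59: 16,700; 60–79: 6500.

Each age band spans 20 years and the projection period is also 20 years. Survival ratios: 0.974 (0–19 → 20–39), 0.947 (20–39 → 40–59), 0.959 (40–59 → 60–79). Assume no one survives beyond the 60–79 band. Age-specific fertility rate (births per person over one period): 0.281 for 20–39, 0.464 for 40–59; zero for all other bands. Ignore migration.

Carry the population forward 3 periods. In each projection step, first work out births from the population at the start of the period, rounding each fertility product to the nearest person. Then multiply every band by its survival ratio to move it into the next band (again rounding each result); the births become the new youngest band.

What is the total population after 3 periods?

(Bands numbered youngest = 1 to oldest = 4.)
— Period 1 —
Births: 5400 × 0.281 = 1517  |  16700 × 0.464 = 7749 — total 9266
Band 2: 2200 × 0.974 = 2143
Band 3: 5400 × 0.947 = 5114
Band 4: 16700 × 0.959 = 16015
Giving 9266 / 2143 / 5114 / 16015.
— Period 2 —
Births: 2143 × 0.281 = 602  |  5114 × 0.464 = 2373 — total 2975
Band 2: 9266 × 0.974 = 9025
Band 3: 2143 × 0.947 = 2029
Band 4: 5114 × 0.959 = 4904
Giving 2975 / 9025 / 2029 / 4904.
— Period 3 —
Births: 9025 × 0.281 = 2536  |  2029 × 0.464 = 941 — total 3477
Band 2: 2975 × 0.974 = 2898
Band 3: 9025 × 0.947 = 8547
Band 4: 2029 × 0.959 = 1946
Giving 3477 / 2898 / 8547 / 1946.
Total after period 3: 3477 + 2898 + 8547 + 1946 = 16868

16868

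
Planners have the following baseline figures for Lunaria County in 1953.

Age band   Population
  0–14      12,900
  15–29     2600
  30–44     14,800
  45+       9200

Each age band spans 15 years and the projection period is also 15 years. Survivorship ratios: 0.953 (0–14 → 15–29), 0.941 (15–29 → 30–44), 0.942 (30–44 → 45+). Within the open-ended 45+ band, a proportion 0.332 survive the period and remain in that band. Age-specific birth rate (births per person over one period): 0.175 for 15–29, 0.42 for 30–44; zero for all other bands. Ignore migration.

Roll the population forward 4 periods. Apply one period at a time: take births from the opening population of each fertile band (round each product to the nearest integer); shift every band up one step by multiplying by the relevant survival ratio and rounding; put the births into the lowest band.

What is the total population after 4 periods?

21712

[period 1]
Births: 2600 * 0.175 = 455, 14800 * 0.42 = 6216 → total 6671
15–29: 12900 * 0.953 = 12294
30–44: 2600 * 0.941 = 2447
45+: 14800 * 0.942 + 9200 * 0.332 = 13942 + 3054 = 16996
End of period: [6671, 12294, 2447, 16996]
[period 2]
Births: 12294 * 0.175 = 2151, 2447 * 0.42 = 1028 → total 3179
15–29: 6671 * 0.953 = 6357
30–44: 12294 * 0.941 = 11569
45+: 2447 * 0.942 + 16996 * 0.332 = 2305 + 5643 = 7948
End of period: [3179, 6357, 11569, 7948]
[period 3]
Births: 6357 * 0.175 = 1112, 11569 * 0.42 = 4859 → total 5971
15–29: 3179 * 0.953 = 3030
30–44: 6357 * 0.941 = 5982
45+: 11569 * 0.942 + 7948 * 0.332 = 10898 + 2639 = 13537
End of period: [5971, 3030, 5982, 13537]
[period 4]
Births: 3030 * 0.175 = 530, 5982 * 0.42 = 2512 → total 3042
15–29: 5971 * 0.953 = 5690
30–44: 3030 * 0.941 = 2851
45+: 5982 * 0.942 + 13537 * 0.332 = 5635 + 4494 = 10129
End of period: [3042, 5690, 2851, 10129]
Total after period 4: 3042 + 5690 + 2851 + 10129 = 21712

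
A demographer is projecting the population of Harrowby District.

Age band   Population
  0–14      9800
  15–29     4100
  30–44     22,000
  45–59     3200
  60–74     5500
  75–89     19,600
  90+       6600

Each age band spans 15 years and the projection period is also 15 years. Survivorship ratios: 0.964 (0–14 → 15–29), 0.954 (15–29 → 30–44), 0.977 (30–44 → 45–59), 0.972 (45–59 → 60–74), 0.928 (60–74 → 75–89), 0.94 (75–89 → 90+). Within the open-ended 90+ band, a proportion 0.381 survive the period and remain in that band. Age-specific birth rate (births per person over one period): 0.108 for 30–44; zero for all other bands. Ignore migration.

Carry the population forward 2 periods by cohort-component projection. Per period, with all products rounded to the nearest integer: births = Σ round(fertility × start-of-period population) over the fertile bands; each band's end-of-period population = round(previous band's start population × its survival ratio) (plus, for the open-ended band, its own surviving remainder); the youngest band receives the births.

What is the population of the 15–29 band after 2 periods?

— Period 1 —
Births: 22000 × 0.108 = 2376
15–29: 9800 × 0.964 = 9447
30–44: 4100 × 0.954 = 3911
45–59: 22000 × 0.977 = 21494
60–74: 3200 × 0.972 = 3110
75–89: 5500 × 0.928 = 5104
90+: 19600 × 0.94 + 6600 × 0.381 = 18424 + 2515 = 20939
→ [2376, 9447, 3911, 21494, 3110, 5104, 20939]
— Period 2 —
Births: 3911 × 0.108 = 422
15–29: 2376 × 0.964 = 2290
30–44: 9447 × 0.954 = 9012
45–59: 3911 × 0.977 = 3821
60–74: 21494 × 0.972 = 20892
75–89: 3110 × 0.928 = 2886
90+: 5104 × 0.94 + 20939 × 0.381 = 4798 + 7978 = 12776
→ [422, 2290, 9012, 3821, 20892, 2886, 12776]

2290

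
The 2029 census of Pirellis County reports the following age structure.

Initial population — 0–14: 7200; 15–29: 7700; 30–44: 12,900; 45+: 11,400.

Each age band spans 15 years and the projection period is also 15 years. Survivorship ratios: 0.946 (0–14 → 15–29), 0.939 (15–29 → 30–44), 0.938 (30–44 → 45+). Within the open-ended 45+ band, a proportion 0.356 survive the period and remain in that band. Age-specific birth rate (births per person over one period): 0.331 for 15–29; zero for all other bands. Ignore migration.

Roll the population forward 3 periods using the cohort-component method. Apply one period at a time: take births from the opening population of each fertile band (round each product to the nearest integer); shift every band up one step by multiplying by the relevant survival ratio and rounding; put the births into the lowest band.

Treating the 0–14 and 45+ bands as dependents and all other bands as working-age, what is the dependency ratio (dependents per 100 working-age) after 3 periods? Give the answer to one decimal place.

Call the groups 1 to 4, youngest first.
— Period 1 —
Births: 7700 × 0.331 = 2549
Group 2: 7200 × 0.946 = 6811
Group 3: 7700 × 0.939 = 7230
Group 4: 12900 × 0.938 + 11400 × 0.356 = 12100 + 4058 = 16158
End of period: [2549, 6811, 7230, 16158]
— Period 2 —
Births: 6811 × 0.331 = 2254
Group 2: 2549 × 0.946 = 2411
Group 3: 6811 × 0.939 = 6396
Group 4: 7230 × 0.938 + 16158 × 0.356 = 6782 + 5752 = 12534
End of period: [2254, 2411, 6396, 12534]
— Period 3 —
Births: 2411 × 0.331 = 798
Group 2: 2254 × 0.946 = 2132
Group 3: 2411 × 0.939 = 2264
Group 4: 6396 × 0.938 + 12534 × 0.356 = 5999 + 4462 = 10461
End of period: [798, 2132, 2264, 10461]
Dependents (band 0–14 + band 45+) = 798 + 10461 = 11259; working-age = 4396; ratio = 11259/4396 × 100 = 256.1

256.1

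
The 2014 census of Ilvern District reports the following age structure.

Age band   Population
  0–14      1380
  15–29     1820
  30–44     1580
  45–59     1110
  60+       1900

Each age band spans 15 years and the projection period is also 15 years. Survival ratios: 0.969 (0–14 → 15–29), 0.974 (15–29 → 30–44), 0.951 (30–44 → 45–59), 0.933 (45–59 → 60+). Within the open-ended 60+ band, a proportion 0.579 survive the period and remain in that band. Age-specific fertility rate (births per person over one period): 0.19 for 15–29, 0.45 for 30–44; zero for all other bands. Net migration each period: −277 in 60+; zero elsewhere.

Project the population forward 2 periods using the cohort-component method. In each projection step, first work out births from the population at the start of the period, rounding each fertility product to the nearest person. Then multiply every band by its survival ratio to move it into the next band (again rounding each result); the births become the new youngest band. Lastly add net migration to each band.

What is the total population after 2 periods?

Period 1.
Births: 1820 × 0.19 = 346, 1580 × 0.45 = 711 — total 1057
15–29: 1380 × 0.969 = 1337
30–44: 1820 × 0.974 = 1773
45–59: 1580 × 0.951 = 1503
60+: 1110 × 0.933 + 1900 × 0.579 = 1036 + 1100 = 2136
Net migration: 60+ − 277 → 1859
→ [1057, 1337, 1773, 1503, 1859]
Period 2.
Births: 1337 × 0.19 = 254, 1773 × 0.45 = 798 — total 1052
15–29: 1057 × 0.969 = 1024
30–44: 1337 × 0.974 = 1302
45–59: 1773 × 0.951 = 1686
60+: 1503 × 0.933 + 1859 × 0.579 = 1402 + 1076 = 2478
Net migration: 60+ − 277 → 2201
→ [1052, 1024, 1302, 1686, 2201]
Total after period 2: 1052 + 1024 + 1302 + 1686 + 2201 = 7265

7265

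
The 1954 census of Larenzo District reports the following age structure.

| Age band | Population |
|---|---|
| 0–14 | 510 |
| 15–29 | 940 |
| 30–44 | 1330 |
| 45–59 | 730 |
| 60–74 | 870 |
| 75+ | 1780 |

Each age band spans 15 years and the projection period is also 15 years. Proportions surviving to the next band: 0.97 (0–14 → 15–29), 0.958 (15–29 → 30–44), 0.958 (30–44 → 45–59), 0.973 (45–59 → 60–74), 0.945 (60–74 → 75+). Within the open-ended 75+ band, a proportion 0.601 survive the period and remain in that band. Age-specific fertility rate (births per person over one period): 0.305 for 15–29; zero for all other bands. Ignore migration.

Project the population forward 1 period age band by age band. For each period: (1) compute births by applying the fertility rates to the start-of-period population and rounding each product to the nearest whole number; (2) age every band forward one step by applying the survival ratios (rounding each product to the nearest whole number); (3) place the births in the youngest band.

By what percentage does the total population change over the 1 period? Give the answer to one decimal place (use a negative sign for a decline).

-9.8

After projecting period 1:
Births: 940 * 0.305 = 287
15–29: 510 * 0.97 = 495
30–44: 940 * 0.958 = 901
45–59: 1330 * 0.958 = 1274
60–74: 730 * 0.973 = 710
75+: 870 * 0.945 + 1780 * 0.601 = 822 + 1070 = 1892
Population now: 0–14=287, 15–29=495, 30–44=901, 45–59=1274, 60–74=710, 75+=1892
Total: 6160 → 5559; change = -601; percentage change = -9.8%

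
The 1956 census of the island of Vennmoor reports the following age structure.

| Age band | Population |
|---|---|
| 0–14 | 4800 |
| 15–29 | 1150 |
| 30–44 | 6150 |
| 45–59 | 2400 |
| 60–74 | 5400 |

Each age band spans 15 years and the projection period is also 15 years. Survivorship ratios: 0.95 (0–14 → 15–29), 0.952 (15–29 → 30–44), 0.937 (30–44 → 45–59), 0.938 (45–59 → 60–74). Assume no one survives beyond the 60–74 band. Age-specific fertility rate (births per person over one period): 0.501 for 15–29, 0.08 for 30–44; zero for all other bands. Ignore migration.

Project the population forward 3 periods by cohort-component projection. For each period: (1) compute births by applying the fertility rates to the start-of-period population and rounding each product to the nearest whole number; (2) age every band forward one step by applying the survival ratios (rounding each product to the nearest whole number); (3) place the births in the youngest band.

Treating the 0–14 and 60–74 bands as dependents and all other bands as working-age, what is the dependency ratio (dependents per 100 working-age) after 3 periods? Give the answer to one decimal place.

— Period 1 —
Births: 1150 × 0.501 = 576, 6150 × 0.08 = 492 ⇒ total 1068
15–29: 4800 × 0.95 = 4560
30–44: 1150 × 0.952 = 1095
45–59: 6150 × 0.937 = 5763
60–74: 2400 × 0.938 = 2251
→ [1068, 4560, 1095, 5763, 2251]
— Period 2 —
Births: 4560 × 0.501 = 2285, 1095 × 0.08 = 88 ⇒ total 2373
15–29: 1068 × 0.95 = 1015
30–44: 4560 × 0.952 = 4341
45–59: 1095 × 0.937 = 1026
60–74: 5763 × 0.938 = 5406
→ [2373, 1015, 4341, 1026, 5406]
— Period 3 —
Births: 1015 × 0.501 = 509, 4341 × 0.08 = 347 ⇒ total 856
15–29: 2373 × 0.95 = 2254
30–44: 1015 × 0.952 = 966
45–59: 4341 × 0.937 = 4068
60–74: 1026 × 0.938 = 962
→ [856, 2254, 966, 4068, 962]
Dependents (band 0–14 + band 60–74) = 856 + 962 = 1818; working-age = 7288; ratio = 1818/7288 × 100 = 24.9

24.9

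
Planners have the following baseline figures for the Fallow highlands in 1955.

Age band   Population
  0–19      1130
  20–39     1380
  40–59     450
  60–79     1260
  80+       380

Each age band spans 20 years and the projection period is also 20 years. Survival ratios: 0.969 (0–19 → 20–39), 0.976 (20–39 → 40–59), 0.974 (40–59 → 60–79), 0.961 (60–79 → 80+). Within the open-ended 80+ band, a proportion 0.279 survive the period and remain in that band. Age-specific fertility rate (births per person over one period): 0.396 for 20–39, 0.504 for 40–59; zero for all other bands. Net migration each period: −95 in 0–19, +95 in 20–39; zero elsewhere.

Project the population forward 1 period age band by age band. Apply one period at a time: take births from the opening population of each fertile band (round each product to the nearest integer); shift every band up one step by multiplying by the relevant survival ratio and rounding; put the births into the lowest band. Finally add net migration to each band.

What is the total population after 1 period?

Let group 1 be 0–19 through group 5 = 80+.
Period 1:
Births: 1380 * 0.396 = 546, 450 * 0.504 = 227 ⇒ total 773
Group 2: 1130 * 0.969 = 1095
Group 3: 1380 * 0.976 = 1347
Group 4: 450 * 0.974 = 438
Group 5: 1260 * 0.961 + 380 * 0.279 = 1211 + 106 = 1317
Net migration: Group 1 − 95 → 678; Group 2 + 95 → 1190
End of period: [678, 1190, 1347, 438, 1317]
Total after period 1: 678 + 1190 + 1347 + 438 + 1317 = 4970

4970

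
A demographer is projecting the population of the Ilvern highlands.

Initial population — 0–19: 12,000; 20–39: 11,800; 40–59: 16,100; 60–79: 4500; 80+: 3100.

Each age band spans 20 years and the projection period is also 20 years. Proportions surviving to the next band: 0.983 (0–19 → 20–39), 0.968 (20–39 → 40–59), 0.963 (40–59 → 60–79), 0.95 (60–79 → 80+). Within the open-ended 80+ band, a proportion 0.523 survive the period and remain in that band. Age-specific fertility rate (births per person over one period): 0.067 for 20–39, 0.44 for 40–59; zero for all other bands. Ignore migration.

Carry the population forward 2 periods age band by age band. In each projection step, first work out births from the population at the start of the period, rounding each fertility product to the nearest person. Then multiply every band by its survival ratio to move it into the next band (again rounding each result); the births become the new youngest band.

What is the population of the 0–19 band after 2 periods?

5816

Period 1:
Births: 11800 * 0.067 = 791  |  16100 * 0.44 = 7084 ⇒ total 7875
20–39: 12000 * 0.983 = 11796
40–59: 11800 * 0.968 = 11422
60–79: 16100 * 0.963 = 15504
80+: 4500 * 0.95 + 3100 * 0.523 = 4275 + 1621 = 5896
Giving 7875 / 11796 / 11422 / 15504 / 5896.
Period 2:
Births: 11796 * 0.067 = 790  |  11422 * 0.44 = 5026 ⇒ total 5816
20–39: 7875 * 0.983 = 7741
40–59: 11796 * 0.968 = 11419
60–79: 11422 * 0.963 = 10999
80+: 15504 * 0.95 + 5896 * 0.523 = 14729 + 3084 = 17813
Giving 5816 / 7741 / 11419 / 10999 / 17813.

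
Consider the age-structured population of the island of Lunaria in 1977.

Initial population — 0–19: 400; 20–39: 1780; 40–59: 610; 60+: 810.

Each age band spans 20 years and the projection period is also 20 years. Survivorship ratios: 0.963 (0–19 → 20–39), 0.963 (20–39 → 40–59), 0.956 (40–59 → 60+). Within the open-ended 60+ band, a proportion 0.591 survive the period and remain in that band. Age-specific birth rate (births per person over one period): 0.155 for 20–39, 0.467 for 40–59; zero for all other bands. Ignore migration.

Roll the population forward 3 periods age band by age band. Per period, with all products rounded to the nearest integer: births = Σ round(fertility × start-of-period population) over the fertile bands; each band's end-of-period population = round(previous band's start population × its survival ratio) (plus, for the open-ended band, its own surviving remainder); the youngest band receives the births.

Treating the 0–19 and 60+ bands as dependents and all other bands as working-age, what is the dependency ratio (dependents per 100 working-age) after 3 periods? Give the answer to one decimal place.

[period 1]
Births: 1780 × 0.155 = 276 ; 610 × 0.467 = 285 — total 561
20–39: 400 × 0.963 = 385
40–59: 1780 × 0.963 = 1714
60+: 610 × 0.956 + 810 × 0.591 = 583 + 479 = 1062
→ [561, 385, 1714, 1062]
[period 2]
Births: 385 × 0.155 = 60 ; 1714 × 0.467 = 800 — total 860
20–39: 561 × 0.963 = 540
40–59: 385 × 0.963 = 371
60+: 1714 × 0.956 + 1062 × 0.591 = 1639 + 628 = 2267
→ [860, 540, 371, 2267]
[period 3]
Births: 540 × 0.155 = 84 ; 371 × 0.467 = 173 — total 257
20–39: 860 × 0.963 = 828
40–59: 540 × 0.963 = 520
60+: 371 × 0.956 + 2267 × 0.591 = 355 + 1340 = 1695
→ [257, 828, 520, 1695]
Dependents (band 0–19 + band 60+) = 257 + 1695 = 1952; working-age = 1348; ratio = 1952/1348 × 100 = 144.8

144.8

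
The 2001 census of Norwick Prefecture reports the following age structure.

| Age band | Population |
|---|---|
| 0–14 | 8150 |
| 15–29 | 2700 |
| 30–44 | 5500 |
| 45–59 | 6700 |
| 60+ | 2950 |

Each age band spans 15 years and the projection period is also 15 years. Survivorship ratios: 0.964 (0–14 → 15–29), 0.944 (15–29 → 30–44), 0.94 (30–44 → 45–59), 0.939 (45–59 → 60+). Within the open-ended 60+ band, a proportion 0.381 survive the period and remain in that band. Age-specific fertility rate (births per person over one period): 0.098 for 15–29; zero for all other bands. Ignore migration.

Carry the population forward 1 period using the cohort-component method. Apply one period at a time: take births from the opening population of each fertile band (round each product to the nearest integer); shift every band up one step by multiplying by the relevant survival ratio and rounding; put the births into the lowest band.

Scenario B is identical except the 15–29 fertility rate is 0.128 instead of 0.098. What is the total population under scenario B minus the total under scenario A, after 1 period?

Let group 1 be 0–14 through group 5 = 60+.
[period 1]
Births: 2700 × 0.098 = 265
Group 2: 8150 × 0.964 = 7857
Group 3: 2700 × 0.944 = 2549
Group 4: 5500 × 0.94 = 5170
Group 5: 6700 × 0.939 + 2950 × 0.381 = 6291 + 1124 = 7415
Giving 265 / 7857 / 2549 / 5170 / 7415.
Scenario A total after 1 period: 23256
Scenario B projection —
[period 1]
Births: 2700 × 0.128 = 346
Group 2: 8150 × 0.964 = 7857
Group 3: 2700 × 0.944 = 2549
Group 4: 5500 × 0.94 = 5170
Group 5: 6700 × 0.939 + 2950 × 0.381 = 6291 + 1124 = 7415
Giving 346 / 7857 / 2549 / 5170 / 7415.
Scenario B total after 1 period: 23337
Difference B − A = 23337 − 23256 = 81

81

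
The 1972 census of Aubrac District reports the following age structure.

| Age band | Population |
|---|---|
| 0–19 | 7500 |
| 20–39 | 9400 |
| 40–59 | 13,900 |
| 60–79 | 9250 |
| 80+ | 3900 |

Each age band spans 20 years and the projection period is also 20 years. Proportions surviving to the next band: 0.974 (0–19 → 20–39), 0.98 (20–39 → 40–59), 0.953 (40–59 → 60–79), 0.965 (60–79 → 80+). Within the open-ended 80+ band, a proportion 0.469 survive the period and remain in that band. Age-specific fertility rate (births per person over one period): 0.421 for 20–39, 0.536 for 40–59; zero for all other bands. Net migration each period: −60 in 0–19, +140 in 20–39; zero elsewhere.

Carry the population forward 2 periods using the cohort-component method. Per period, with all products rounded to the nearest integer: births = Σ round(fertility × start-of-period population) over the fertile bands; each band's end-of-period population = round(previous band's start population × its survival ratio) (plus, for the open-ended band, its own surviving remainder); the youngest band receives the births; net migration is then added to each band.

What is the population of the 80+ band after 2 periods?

(Groups numbered youngest = 1 to oldest = 5.)
After projecting period 1:
Births: 9400 * 0.421 = 3957  |  13900 * 0.536 = 7450 → 11407
Group 2: 7500 * 0.974 = 7305
Group 3: 9400 * 0.98 = 9212
Group 4: 13900 * 0.953 = 13247
Group 5: 9250 * 0.965 + 3900 * 0.469 = 8926 + 1829 = 10755
Net migration: Group 1 − 60 → 11347; Group 2 + 140 → 7445
→ [11347, 7445, 9212, 13247, 10755]
After projecting period 2:
Births: 7445 * 0.421 = 3134  |  9212 * 0.536 = 4938 → 8072
Group 2: 11347 * 0.974 = 11052
Group 3: 7445 * 0.98 = 7296
Group 4: 9212 * 0.953 = 8779
Group 5: 13247 * 0.965 + 10755 * 0.469 = 12783 + 5044 = 17827
Net migration: Group 1 − 60 → 8012; Group 2 + 140 → 11192
→ [8012, 11192, 7296, 8779, 17827]

17827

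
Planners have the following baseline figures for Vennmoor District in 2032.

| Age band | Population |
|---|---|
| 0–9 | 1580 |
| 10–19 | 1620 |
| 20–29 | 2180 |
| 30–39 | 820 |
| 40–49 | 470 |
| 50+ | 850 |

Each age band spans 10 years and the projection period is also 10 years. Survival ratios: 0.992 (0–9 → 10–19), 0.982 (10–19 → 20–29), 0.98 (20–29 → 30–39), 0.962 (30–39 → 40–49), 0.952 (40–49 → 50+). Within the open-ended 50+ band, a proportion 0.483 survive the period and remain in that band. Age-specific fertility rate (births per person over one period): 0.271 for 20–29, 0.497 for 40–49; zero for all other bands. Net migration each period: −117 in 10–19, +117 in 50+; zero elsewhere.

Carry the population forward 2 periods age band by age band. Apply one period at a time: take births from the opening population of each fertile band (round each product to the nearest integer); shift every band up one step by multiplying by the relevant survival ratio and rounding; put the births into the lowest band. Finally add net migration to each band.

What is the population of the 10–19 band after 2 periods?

701

Let band 1 be 0–9 through band 6 = 50+.
Period 1.
Births: 2180 × 0.271 = 591  |  470 × 0.497 = 234 — total 825
Band 2: 1580 × 0.992 = 1567
Band 3: 1620 × 0.982 = 1591
Band 4: 2180 × 0.98 = 2136
Band 5: 820 × 0.962 = 789
Band 6: 470 × 0.952 + 850 × 0.483 = 447 + 411 = 858
Net migration: Band 2 − 117 → 1450; Band 6 + 117 → 975
Population now: 0–9=825, 10–19=1450, 20–29=1591, 30–39=2136, 40–49=789, 50+=975
Period 2.
Births: 1591 × 0.271 = 431  |  789 × 0.497 = 392 — total 823
Band 2: 825 × 0.992 = 818
Band 3: 1450 × 0.982 = 1424
Band 4: 1591 × 0.98 = 1559
Band 5: 2136 × 0.962 = 2055
Band 6: 789 × 0.952 + 975 × 0.483 = 751 + 471 = 1222
Net migration: Band 2 − 117 → 701; Band 6 + 117 → 1339
Population now: 0–9=823, 10–19=701, 20–29=1424, 30–39=1559, 40–49=2055, 50+=1339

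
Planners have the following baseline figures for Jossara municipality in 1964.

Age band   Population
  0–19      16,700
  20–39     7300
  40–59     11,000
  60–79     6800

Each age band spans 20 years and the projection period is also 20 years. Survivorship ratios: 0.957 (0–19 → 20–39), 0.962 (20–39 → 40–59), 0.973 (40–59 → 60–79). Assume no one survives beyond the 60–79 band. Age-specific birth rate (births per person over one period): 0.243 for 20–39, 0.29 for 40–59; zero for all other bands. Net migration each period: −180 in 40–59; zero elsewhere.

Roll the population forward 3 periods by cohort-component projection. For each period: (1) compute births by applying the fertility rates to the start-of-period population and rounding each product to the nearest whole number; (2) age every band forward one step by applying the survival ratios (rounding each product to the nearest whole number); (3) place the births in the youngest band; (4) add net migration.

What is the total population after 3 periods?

(Groups numbered youngest = 1 to oldest = 4.)
— Period 1 —
Births: 7300 × 0.243 = 1774  |  11000 × 0.29 = 3190 ⇒ total 4964
Group 2: 16700 × 0.957 = 15982
Group 3: 7300 × 0.962 = 7023
Group 4: 11000 × 0.973 = 10703
Net migration: Group 3 − 180 → 6843
End of period: [4964, 15982, 6843, 10703]
— Period 2 —
Births: 15982 × 0.243 = 3884  |  6843 × 0.29 = 1984 ⇒ total 5868
Group 2: 4964 × 0.957 = 4751
Group 3: 15982 × 0.962 = 15375
Group 4: 6843 × 0.973 = 6658
Net migration: Group 3 − 180 → 15195
End of period: [5868, 4751, 15195, 6658]
— Period 3 —
Births: 4751 × 0.243 = 1154  |  15195 × 0.29 = 4407 ⇒ total 5561
Group 2: 5868 × 0.957 = 5616
Group 3: 4751 × 0.962 = 4570
Group 4: 15195 × 0.973 = 14785
Net migration: Group 3 − 180 → 4390
End of period: [5561, 5616, 4390, 14785]
Total after period 3: 5561 + 5616 + 4390 + 14785 = 30352

30352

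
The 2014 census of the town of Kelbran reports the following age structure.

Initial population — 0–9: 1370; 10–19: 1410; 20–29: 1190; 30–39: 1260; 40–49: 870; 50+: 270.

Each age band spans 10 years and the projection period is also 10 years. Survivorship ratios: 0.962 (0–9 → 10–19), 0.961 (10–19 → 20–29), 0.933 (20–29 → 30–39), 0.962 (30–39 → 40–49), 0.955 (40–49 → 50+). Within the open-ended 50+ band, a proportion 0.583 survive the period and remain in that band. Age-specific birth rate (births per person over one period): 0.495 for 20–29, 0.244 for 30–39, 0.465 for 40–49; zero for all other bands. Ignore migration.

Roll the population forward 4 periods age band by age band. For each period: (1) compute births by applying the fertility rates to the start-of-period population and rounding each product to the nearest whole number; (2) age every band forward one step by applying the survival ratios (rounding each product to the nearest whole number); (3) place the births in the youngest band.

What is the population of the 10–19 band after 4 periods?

— Period 1 —
Births: 1190 × 0.495 = 589  |  1260 × 0.244 = 307  |  870 × 0.465 = 405 — total 1301
10–19: 1370 × 0.962 = 1318
20–29: 1410 × 0.961 = 1355
30–39: 1190 × 0.933 = 1110
40–49: 1260 × 0.962 = 1212
50+: 870 × 0.955 + 270 × 0.583 = 831 + 157 = 988
Giving 1301 / 1318 / 1355 / 1110 / 1212 / 988.
— Period 2 —
Births: 1355 × 0.495 = 671  |  1110 × 0.244 = 271  |  1212 × 0.465 = 564 — total 1506
10–19: 1301 × 0.962 = 1252
20–29: 1318 × 0.961 = 1267
30–39: 1355 × 0.933 = 1264
40–49: 1110 × 0.962 = 1068
50+: 1212 × 0.955 + 988 × 0.583 = 1157 + 576 = 1733
Giving 1506 / 1252 / 1267 / 1264 / 1068 / 1733.
— Period 3 —
Births: 1267 × 0.495 = 627  |  1264 × 0.244 = 308  |  1068 × 0.465 = 497 — total 1432
10–19: 1506 × 0.962 = 1449
20–29: 1252 × 0.961 = 1203
30–39: 1267 × 0.933 = 1182
40–49: 1264 × 0.962 = 1216
50+: 1068 × 0.955 + 1733 × 0.583 = 1020 + 1010 = 2030
Giving 1432 / 1449 / 1203 / 1182 / 1216 / 2030.
— Period 4 —
Births: 1203 × 0.495 = 595  |  1182 × 0.244 = 288  |  1216 × 0.465 = 565 — total 1448
10–19: 1432 × 0.962 = 1378
20–29: 1449 × 0.961 = 1392
30–39: 1203 × 0.933 = 1122
40–49: 1182 × 0.962 = 1137
50+: 1216 × 0.955 + 2030 × 0.583 = 1161 + 1183 = 2344
Giving 1448 / 1378 / 1392 / 1122 / 1137 / 2344.

1378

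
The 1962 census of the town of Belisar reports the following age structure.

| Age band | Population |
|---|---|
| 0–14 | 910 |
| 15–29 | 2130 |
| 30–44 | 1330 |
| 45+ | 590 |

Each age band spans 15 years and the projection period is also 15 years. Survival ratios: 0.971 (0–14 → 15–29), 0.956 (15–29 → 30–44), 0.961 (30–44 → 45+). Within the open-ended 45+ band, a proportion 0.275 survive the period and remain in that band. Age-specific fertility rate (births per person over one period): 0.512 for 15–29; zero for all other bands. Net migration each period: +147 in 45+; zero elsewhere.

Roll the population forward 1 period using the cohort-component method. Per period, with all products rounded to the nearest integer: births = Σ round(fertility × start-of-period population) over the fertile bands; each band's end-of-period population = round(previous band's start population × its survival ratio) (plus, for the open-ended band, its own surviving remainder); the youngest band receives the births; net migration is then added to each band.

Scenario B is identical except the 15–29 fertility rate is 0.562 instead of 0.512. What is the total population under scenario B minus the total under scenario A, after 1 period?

After projecting period 1:
Births: 2130 * 0.512 = 1091
15–29: 910 * 0.971 = 884
30–44: 2130 * 0.956 = 2036
45+: 1330 * 0.961 + 590 * 0.275 = 1278 + 162 = 1440
Net migration: 45+ + 147 → 1587
Population now: 0–14=1091, 15–29=884, 30–44=2036, 45+=1587
Scenario A total after 1 period: 5598
Scenario B projection —
After projecting period 1:
Births: 2130 * 0.562 = 1197
15–29: 910 * 0.971 = 884
30–44: 2130 * 0.956 = 2036
45+: 1330 * 0.961 + 590 * 0.275 = 1278 + 162 = 1440
Net migration: 45+ + 147 → 1587
Population now: 0–14=1197, 15–29=884, 30–44=2036, 45+=1587
Scenario B total after 1 period: 5704
Difference B − A = 5704 − 5598 = 106

106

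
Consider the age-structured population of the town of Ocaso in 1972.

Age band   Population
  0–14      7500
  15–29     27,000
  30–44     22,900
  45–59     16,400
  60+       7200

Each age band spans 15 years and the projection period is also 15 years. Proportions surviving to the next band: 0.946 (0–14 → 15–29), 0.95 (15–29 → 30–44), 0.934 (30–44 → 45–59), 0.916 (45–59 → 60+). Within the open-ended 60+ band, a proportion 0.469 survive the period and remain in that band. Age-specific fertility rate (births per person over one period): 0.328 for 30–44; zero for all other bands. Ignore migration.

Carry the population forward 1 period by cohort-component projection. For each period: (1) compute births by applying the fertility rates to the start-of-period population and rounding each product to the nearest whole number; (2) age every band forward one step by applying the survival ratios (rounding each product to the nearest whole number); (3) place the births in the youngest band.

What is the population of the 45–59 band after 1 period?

21389

Let band 1 be 0–14 through band 5 = 60+.
Period 1:
Births: 22900 × 0.328 = 7511
Band 2: 7500 × 0.946 = 7095
Band 3: 27000 × 0.95 = 25650
Band 4: 22900 × 0.934 = 21389
Band 5: 16400 × 0.916 + 7200 × 0.469 = 15022 + 3377 = 18399
End of period: [7511, 7095, 25650, 21389, 18399]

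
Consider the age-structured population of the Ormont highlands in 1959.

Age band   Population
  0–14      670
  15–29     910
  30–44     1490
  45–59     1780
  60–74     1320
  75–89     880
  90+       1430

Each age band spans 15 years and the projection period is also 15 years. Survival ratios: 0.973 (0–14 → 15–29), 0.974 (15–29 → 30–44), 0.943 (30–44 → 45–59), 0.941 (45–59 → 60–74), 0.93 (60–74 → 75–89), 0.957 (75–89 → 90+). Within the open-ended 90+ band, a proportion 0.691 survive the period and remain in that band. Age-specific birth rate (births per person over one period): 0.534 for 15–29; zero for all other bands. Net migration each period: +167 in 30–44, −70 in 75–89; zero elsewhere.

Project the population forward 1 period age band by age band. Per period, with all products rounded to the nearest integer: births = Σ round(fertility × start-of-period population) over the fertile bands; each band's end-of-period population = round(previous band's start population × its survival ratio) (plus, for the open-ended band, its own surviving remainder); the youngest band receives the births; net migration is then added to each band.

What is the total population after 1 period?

(Bands numbered youngest = 1 to oldest = 7.)
After projecting period 1:
Births: 910 × 0.534 = 486
Band 2: 670 × 0.973 = 652
Band 3: 910 × 0.974 = 886
Band 4: 1490 × 0.943 = 1405
Band 5: 1780 × 0.941 = 1675
Band 6: 1320 × 0.93 = 1228
Band 7: 880 × 0.957 + 1430 × 0.691 = 842 + 988 = 1830
Net migration: Band 3 + 167 → 1053; Band 6 − 70 → 1158
Giving 486 / 652 / 1053 / 1405 / 1675 / 1158 / 1830.
Total after period 1: 486 + 652 + 1053 + 1405 + 1675 + 1158 + 1830 = 8259

8259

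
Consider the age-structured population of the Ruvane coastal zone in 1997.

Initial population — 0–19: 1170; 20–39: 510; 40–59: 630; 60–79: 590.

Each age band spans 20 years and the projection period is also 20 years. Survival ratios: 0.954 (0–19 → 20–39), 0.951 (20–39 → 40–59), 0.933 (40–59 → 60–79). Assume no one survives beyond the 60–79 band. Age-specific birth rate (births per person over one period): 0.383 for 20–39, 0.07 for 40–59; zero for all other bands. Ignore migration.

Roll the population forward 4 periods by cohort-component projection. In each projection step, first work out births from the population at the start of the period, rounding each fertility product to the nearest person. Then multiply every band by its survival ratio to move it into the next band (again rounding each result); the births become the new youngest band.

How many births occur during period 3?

161

After projecting period 1:
Births: 510 × 0.383 = 195, 630 × 0.07 = 44 ⇒ total 239
20–39: 1170 × 0.954 = 1116
40–59: 510 × 0.951 = 485
60–79: 630 × 0.933 = 588
Giving 239 / 1116 / 485 / 588.
After projecting period 2:
Births: 1116 × 0.383 = 427, 485 × 0.07 = 34 ⇒ total 461
20–39: 239 × 0.954 = 228
40–59: 1116 × 0.951 = 1061
60–79: 485 × 0.933 = 453
Giving 461 / 228 / 1061 / 453.
After projecting period 3:
Births: 228 × 0.383 = 87, 1061 × 0.07 = 74 ⇒ total 161
20–39: 461 × 0.954 = 440
40–59: 228 × 0.951 = 217
60–79: 1061 × 0.933 = 990
Giving 161 / 440 / 217 / 990.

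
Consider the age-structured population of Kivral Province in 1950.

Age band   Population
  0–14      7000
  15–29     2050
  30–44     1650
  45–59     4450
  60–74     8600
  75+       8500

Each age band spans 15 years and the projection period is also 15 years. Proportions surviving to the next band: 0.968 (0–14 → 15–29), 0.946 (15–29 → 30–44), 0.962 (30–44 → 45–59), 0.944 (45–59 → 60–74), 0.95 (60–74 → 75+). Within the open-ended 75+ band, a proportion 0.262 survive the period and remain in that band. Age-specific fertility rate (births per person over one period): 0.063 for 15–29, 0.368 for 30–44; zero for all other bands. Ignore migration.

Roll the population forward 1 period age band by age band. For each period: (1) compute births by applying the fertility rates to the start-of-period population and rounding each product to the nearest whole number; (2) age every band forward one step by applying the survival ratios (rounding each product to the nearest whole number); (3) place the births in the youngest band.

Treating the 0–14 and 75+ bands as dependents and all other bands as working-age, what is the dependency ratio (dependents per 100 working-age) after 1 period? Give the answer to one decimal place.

76.8

— Period 1 —
Births: 2050 × 0.063 = 129  |  1650 × 0.368 = 607 → 736
15–29: 7000 × 0.968 = 6776
30–44: 2050 × 0.946 = 1939
45–59: 1650 × 0.962 = 1587
60–74: 4450 × 0.944 = 4201
75+: 8600 × 0.95 + 8500 × 0.262 = 8170 + 2227 = 10397
→ [736, 6776, 1939, 1587, 4201, 10397]
Dependents (band 0–14 + band 75+) = 736 + 10397 = 11133; working-age = 14503; ratio = 11133/14503 × 100 = 76.8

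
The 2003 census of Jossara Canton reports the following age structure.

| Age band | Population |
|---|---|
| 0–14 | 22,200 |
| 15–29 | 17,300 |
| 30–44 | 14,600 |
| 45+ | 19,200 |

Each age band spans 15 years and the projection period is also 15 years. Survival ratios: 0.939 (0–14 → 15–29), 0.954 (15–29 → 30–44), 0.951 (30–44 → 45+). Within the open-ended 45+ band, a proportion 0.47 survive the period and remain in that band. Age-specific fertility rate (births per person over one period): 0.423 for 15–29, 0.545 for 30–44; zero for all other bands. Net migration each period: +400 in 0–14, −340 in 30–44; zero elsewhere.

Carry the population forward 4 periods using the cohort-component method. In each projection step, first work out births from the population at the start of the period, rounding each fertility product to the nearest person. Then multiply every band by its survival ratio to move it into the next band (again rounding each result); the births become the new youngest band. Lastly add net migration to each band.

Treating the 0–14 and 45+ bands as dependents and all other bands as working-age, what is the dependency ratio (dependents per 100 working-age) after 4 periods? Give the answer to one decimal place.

[period 1]
Births: 17300 × 0.423 = 7318, 14600 × 0.545 = 7957 ⇒ total 15275
15–29: 22200 × 0.939 = 20846
30–44: 17300 × 0.954 = 16504
45+: 14600 × 0.951 + 19200 × 0.47 = 13885 + 9024 = 22909
Net migration: 0–14 + 400 → 15675; 30–44 − 340 → 16164
Population now: 0–14=15675, 15–29=20846, 30–44=16164, 45+=22909
[period 2]
Births: 20846 × 0.423 = 8818, 16164 × 0.545 = 8809 ⇒ total 17627
15–29: 15675 × 0.939 = 14719
30–44: 20846 × 0.954 = 19887
45+: 16164 × 0.951 + 22909 × 0.47 = 15372 + 10767 = 26139
Net migration: 0–14 + 400 → 18027; 30–44 − 340 → 19547
Population now: 0–14=18027, 15–29=14719, 30–44=19547, 45+=26139
[period 3]
Births: 14719 × 0.423 = 6226, 19547 × 0.545 = 10653 ⇒ total 16879
15–29: 18027 × 0.939 = 16927
30–44: 14719 × 0.954 = 14042
45+: 19547 × 0.951 + 26139 × 0.47 = 18589 + 12285 = 30874
Net migration: 0–14 + 400 → 17279; 30–44 − 340 → 13702
Population now: 0–14=17279, 15–29=16927, 30–44=13702, 45+=30874
[period 4]
Births: 16927 × 0.423 = 7160, 13702 × 0.545 = 7468 ⇒ total 14628
15–29: 17279 × 0.939 = 16225
30–44: 16927 × 0.954 = 16148
45+: 13702 × 0.951 + 30874 × 0.47 = 13031 + 14511 = 27542
Net migration: 0–14 + 400 → 15028; 30–44 − 340 → 15808
Population now: 0–14=15028, 15–29=16225, 30–44=15808, 45+=27542
Dependents (band 0–14 + band 45+) = 15028 + 27542 = 42570; working-age = 32033; ratio = 42570/32033 × 100 = 132.9

132.9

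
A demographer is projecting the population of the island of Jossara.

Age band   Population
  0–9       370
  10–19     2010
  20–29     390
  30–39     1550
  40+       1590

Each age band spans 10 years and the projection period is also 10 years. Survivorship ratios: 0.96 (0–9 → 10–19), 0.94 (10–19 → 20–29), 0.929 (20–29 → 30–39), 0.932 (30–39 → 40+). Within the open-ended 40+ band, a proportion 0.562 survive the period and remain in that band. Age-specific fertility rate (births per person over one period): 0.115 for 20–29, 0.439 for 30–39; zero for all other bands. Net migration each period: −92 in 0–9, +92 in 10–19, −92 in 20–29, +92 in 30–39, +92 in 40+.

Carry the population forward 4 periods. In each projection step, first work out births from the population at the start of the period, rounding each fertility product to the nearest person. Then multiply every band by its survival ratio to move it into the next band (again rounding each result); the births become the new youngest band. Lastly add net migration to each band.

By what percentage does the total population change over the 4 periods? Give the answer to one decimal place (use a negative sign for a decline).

-34.8

Numbering the bands 1..5 from youngest to oldest:
[period 1]
Births: 390 × 0.115 = 45  |  1550 × 0.439 = 680 — total 725
Band 2: 370 × 0.96 = 355
Band 3: 2010 × 0.94 = 1889
Band 4: 390 × 0.929 = 362
Band 5: 1550 × 0.932 + 1590 × 0.562 = 1445 + 894 = 2339
Net migration: Band 1 − 92 → 633; Band 2 + 92 → 447; Band 3 − 92 → 1797; Band 4 + 92 → 454; Band 5 + 92 → 2431
End of period: [633, 447, 1797, 454, 2431]
[period 2]
Births: 1797 × 0.115 = 207  |  454 × 0.439 = 199 — total 406
Band 2: 633 × 0.96 = 608
Band 3: 447 × 0.94 = 420
Band 4: 1797 × 0.929 = 1669
Band 5: 454 × 0.932 + 2431 × 0.562 = 423 + 1366 = 1789
Net migration: Band 1 − 92 → 314; Band 2 + 92 → 700; Band 3 − 92 → 328; Band 4 + 92 → 1761; Band 5 + 92 → 1881
End of period: [314, 700, 328, 1761, 1881]
[period 3]
Births: 328 × 0.115 = 38  |  1761 × 0.439 = 773 — total 811
Band 2: 314 × 0.96 = 301
Band 3: 700 × 0.94 = 658
Band 4: 328 × 0.929 = 305
Band 5: 1761 × 0.932 + 1881 × 0.562 = 1641 + 1057 = 2698
Net migration: Band 1 − 92 → 719; Band 2 + 92 → 393; Band 3 − 92 → 566; Band 4 + 92 → 397; Band 5 + 92 → 2790
End of period: [719, 393, 566, 397, 2790]
[period 4]
Births: 566 × 0.115 = 65  |  397 × 0.439 = 174 — total 239
Band 2: 719 × 0.96 = 690
Band 3: 393 × 0.94 = 369
Band 4: 566 × 0.929 = 526
Band 5: 397 × 0.932 + 2790 × 0.562 = 370 + 1568 = 1938
Net migration: Band 1 − 92 → 147; Band 2 + 92 → 782; Band 3 − 92 → 277; Band 4 + 92 → 618; Band 5 + 92 → 2030
End of period: [147, 782, 277, 618, 2030]
Total: 5910 → 3854; change = -2056; percentage change = -34.8%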